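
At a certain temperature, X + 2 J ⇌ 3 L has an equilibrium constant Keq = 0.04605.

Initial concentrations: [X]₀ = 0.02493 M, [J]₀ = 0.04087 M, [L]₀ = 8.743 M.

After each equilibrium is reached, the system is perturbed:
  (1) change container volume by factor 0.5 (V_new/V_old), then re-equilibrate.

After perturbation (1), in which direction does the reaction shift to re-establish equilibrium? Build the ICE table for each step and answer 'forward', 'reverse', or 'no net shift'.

Direction: no net shift

Q₀ = 1.6049e+07 vs Keq = 0.04605 ⇒ Q>K, reverse
Step 1:
                    X           J           L
  init        0.02493     0.04087       8.743
  Δ             2.446       4.892      -7.339
  eq            2.471       4.933       1.404
  solve Keq expr → x = -2.446; check Q = 0.04605
Then change container volume by factor 0.5 (V_new/V_old).
Step 2:
                    X           J           L
  init          4.942       9.867       2.809
  Δ                 0           0           0
  eq            4.942       9.867       2.809
  solve Keq expr → x = 0; check Q = 0.04605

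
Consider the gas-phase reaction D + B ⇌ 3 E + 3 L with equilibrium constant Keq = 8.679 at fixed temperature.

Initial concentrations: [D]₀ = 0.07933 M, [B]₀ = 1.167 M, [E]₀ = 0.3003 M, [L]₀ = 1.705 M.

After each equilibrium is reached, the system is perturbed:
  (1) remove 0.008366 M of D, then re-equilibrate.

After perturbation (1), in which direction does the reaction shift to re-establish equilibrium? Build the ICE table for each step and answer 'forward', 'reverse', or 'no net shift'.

Direction: reverse

Q₀ = 1.45 vs Keq = 8.679 ⇒ Q<K, forward
Step 1:
                   D          B          E          L
  init       0.07933      1.167     0.3003      1.705
  Δ         -0.03693   -0.03693     0.1108     0.1108
  eq          0.0424       1.13     0.4111      1.816
  solve Keq expr → x = 0.03693; check Q = 8.679
Then remove 0.008366 M of D.
Step 2:
                   D          B          E          L
  init       0.03404       1.13     0.4111      1.816
  Δ         0.003933   0.003933    -0.0118    -0.0118
  eq         0.03797      1.134     0.3993      1.804
  solve Keq expr → x = -0.003933; check Q = 8.679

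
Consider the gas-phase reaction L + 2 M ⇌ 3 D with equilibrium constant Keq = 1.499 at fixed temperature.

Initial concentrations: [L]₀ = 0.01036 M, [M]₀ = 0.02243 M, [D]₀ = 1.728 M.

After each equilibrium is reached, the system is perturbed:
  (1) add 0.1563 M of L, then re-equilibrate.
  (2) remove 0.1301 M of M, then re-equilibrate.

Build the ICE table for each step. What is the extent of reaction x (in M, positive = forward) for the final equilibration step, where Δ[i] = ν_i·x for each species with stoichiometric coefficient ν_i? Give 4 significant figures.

Q₀ = 9.8995e+05 vs Keq = 1.499 ⇒ Q>K, reverse
Step 1:
                   L          M          D
  I          0.01036    0.02243      1.728
  C           0.3546     0.7093     -1.064
  E            0.365     0.7317     0.6641
  solve Keq expr → x = -0.3546; check Q = 1.499
Then add 0.1563 M of L.
Step 2:
                   L          M          D
  I           0.5213     0.7317     0.6641
  C          -0.0173   -0.03461    0.05191
  E            0.504     0.6971      0.716
  solve Keq expr → x = 0.0173; check Q = 1.499
Then remove 0.1301 M of M.
Step 3:
                   L          M          D
  I            0.504      0.567      0.716
  C          0.01889    0.03778   -0.05667
  E           0.5229     0.6048     0.6594
  solve Keq expr → x = -0.01889; check Q = 1.499

x = -0.01889 M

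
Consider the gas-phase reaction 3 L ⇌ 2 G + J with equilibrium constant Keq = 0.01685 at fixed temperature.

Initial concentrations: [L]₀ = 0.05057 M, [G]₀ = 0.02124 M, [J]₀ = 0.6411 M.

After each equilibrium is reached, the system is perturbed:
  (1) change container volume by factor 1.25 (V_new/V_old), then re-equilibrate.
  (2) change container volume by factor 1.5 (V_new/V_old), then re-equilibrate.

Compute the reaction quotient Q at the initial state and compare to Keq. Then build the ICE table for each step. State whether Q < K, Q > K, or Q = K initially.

Q₀ = 2.236 vs Keq = 0.01685 ⇒ Q>K, reverse
Step 1:
                   L          G          J
  I          0.05057    0.02124     0.6411
  C          0.02661   -0.01774   -0.00887
  E          0.07718     0.0035     0.6322
  solve Keq expr → x = -0.00887; check Q = 0.01685
Then change container volume by factor 1.25 (V_new/V_old).
Step 2:
                   L          G          J
  I          0.06174     0.0028     0.5058
  C                0          0          0
  E          0.06174     0.0028     0.5058
  solve Keq expr → x = 0; check Q = 0.01685
Then change container volume by factor 1.5 (V_new/V_old).
Step 3:
                   L          G          J
  I          0.04116   0.001867     0.3372
  C                0          0          0
  E          0.04116   0.001867     0.3372
  solve Keq expr → x = 0; check Q = 0.01685

Q₀ = 2.236; Q > K (proceeds reverse)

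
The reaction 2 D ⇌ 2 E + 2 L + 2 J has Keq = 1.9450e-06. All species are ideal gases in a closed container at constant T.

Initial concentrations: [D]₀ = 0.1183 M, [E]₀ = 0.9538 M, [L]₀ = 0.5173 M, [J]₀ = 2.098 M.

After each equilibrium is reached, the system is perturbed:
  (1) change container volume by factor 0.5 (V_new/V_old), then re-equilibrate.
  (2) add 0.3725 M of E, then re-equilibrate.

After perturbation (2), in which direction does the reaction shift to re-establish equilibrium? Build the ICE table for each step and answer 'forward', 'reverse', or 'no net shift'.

Q₀ = 76.57 vs Keq = 1.9450e-06 ⇒ Q>K, reverse
Step 1:
                   D          E          L          J
  I           0.1183     0.9538     0.5173      2.098
  C            0.516     -0.516     -0.516     -0.516
  E           0.6343     0.4378   0.001277      1.582
  solve Keq expr → x = -0.258; check Q = 1.9450e-06
Then change container volume by factor 0.5 (V_new/V_old).
Step 2:
                   D          E          L          J
  I            1.269     0.8756   0.002555      3.164
  C         0.001913  -0.001913  -0.001913  -0.001913
  E            1.271     0.8736 6.4144e-04      3.162
  solve Keq expr → x = -9.5665e-04; check Q = 1.9450e-06
Then add 0.3725 M of E.
Step 3:
                   D          E          L          J
  I            1.271      1.246 6.4144e-04      3.162
  C       1.9158e-04 -1.9158e-04 -1.9158e-04 -1.9158e-04
  E            1.271      1.246 4.4986e-04      3.162
  solve Keq expr → x = -9.5788e-05; check Q = 1.9450e-06

Direction: reverse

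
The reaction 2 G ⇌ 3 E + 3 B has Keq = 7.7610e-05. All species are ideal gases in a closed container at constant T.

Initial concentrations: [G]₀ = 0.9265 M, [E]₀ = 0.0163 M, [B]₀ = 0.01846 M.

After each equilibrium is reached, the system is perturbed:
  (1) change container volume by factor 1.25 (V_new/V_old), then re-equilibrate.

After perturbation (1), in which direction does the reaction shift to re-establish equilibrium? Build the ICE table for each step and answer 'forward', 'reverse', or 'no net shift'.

Q₀ = 3.1737e-11 vs Keq = 7.7610e-05 ⇒ Q<K, forward
Step 1:
                    G           E           B
  init         0.9265      0.0163     0.01846
  Δ           -0.1168      0.1751      0.1751
  eq           0.8097      0.1914      0.1936
  solve Keq expr → x = 0.05838; check Q = 7.7610e-05
Then change container volume by factor 1.25 (V_new/V_old).
Step 2:
                    G           E           B
  init         0.6478      0.1531      0.1549
  Δ          -0.01551     0.02326     0.02326
  eq           0.6323      0.1764      0.1781
  solve Keq expr → x = 0.007755; check Q = 7.7610e-05

Direction: forward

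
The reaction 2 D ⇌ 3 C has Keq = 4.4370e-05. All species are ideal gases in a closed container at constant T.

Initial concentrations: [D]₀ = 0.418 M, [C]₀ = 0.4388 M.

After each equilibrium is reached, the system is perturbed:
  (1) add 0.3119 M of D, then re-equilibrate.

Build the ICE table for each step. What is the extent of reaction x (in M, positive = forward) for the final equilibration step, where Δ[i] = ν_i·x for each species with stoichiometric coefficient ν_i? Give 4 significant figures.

x = 0.002559 M

Q₀ = 0.4836 vs Keq = 4.4370e-05 ⇒ Q>K, reverse
Step 1:
                   D          C
  I            0.418     0.4388
  C           0.2741    -0.4111
  E           0.6921     0.0277
  solve Keq expr → x = -0.137; check Q = 4.4370e-05
Then add 0.3119 M of D.
Step 2:
                   D          C
  I            1.004     0.0277
  C        -0.005117   0.007676
  E           0.9988    0.03538
  solve Keq expr → x = 0.002559; check Q = 4.4370e-05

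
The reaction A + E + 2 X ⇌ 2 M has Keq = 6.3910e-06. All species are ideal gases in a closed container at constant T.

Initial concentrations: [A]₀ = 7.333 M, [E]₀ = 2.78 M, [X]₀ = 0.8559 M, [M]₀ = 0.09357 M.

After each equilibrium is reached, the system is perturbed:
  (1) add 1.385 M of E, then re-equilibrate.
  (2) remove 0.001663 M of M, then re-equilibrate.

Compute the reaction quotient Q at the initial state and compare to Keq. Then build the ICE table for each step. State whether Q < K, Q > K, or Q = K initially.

Q₀ = 5.8627e-04; Q > K (proceeds reverse)

Q₀ = 5.8627e-04 vs Keq = 6.3910e-06 ⇒ Q>K, reverse
Step 1:
                    A           E           X           M
  Initial       7.333        2.78      0.8559     0.09357
  Change      0.04137     0.04137     0.08275    -0.08275
  Equil         7.374       2.821      0.9386     0.01082
  solve Keq expr → x = -0.04137; check Q = 6.3910e-06
Then add 1.385 M of E.
Step 2:
                    A           E           X           M
  Initial       7.374       4.206      0.9386     0.01082
  Change    -0.001178   -0.001178   -0.002356    0.002356
  Equil         7.373       4.205      0.9363     0.01318
  solve Keq expr → x = 0.001178; check Q = 6.3910e-06
Then remove 0.001663 M of M.
Step 3:
                    A           E           X           M
  Initial       7.373       4.205      0.9363     0.01152
  Change  -8.1897e-04 -8.1897e-04   -0.001638    0.001638
  Equil         7.372       4.204      0.9347     0.01315
  solve Keq expr → x = 8.1897e-04; check Q = 6.3910e-06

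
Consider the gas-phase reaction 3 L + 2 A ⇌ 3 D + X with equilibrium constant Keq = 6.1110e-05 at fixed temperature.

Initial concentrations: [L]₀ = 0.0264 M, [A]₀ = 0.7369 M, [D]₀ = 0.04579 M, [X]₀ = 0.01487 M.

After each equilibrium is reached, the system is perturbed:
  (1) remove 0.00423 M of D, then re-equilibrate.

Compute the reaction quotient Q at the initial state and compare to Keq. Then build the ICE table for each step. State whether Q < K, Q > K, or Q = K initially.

Q₀ = 0.1429; Q > K (proceeds reverse)

Q₀ = 0.1429 vs Keq = 6.1110e-05 ⇒ Q>K, reverse
Step 1:
                   L          A          D          X
  init        0.0264     0.7369    0.04579    0.01487
  Δ          0.03325    0.02217   -0.03325   -0.01108
  eq         0.05965     0.7591    0.01254   0.003787
  solve Keq expr → x = -0.01108; check Q = 6.1110e-05
Then remove 0.00423 M of D.
Step 2:
                   L          A          D          X
  init       0.05965     0.7591   0.008312   0.003787
  Δ        -0.002784  -0.001856   0.002784 9.2804e-04
  eq         0.05686     0.7572     0.0111   0.004715
  solve Keq expr → x = 9.2804e-04; check Q = 6.1110e-05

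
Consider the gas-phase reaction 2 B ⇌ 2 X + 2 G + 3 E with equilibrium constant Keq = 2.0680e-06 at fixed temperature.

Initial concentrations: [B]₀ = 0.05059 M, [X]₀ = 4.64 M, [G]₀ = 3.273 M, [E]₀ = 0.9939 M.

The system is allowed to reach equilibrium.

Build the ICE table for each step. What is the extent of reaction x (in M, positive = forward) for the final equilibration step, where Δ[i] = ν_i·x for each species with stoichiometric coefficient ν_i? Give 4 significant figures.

x = -0.3306 M

Q₀ = 8.8476e+04 vs Keq = 2.0680e-06 ⇒ Q>K, reverse
Step 1:
                   B          X          G          E
  I          0.05059       4.64      3.273     0.9939
  C           0.6612    -0.6612    -0.6612    -0.9918
  E           0.7118      3.979      2.612   0.002133
  solve Keq expr → x = -0.3306; check Q = 2.0680e-06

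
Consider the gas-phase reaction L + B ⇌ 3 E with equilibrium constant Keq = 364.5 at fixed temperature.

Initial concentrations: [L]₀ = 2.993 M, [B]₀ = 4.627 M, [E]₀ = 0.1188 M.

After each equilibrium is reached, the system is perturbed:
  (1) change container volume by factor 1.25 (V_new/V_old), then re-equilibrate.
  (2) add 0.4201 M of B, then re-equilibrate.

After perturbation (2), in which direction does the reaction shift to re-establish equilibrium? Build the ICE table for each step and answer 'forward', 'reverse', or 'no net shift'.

Q₀ = 1.2107e-04 vs Keq = 364.5 ⇒ Q<K, forward
Step 1:
                   L          B          E
  I            2.993      4.627     0.1188
  C            -2.46      -2.46      7.379
  E           0.5335      2.167      7.497
  solve Keq expr → x = 2.46; check Q = 364.5
Then change container volume by factor 1.25 (V_new/V_old).
Step 2:
                   L          B          E
  I           0.4268      1.734      5.998
  C         -0.04897   -0.04897     0.1469
  E           0.3778      1.685      6.145
  solve Keq expr → x = 0.04897; check Q = 364.5
Then add 0.4201 M of B.
Step 3:
                   L          B          E
  I           0.3778      2.105      6.145
  C         -0.04682   -0.04682     0.1405
  E            0.331      2.058      6.285
  solve Keq expr → x = 0.04682; check Q = 364.5

Direction: forward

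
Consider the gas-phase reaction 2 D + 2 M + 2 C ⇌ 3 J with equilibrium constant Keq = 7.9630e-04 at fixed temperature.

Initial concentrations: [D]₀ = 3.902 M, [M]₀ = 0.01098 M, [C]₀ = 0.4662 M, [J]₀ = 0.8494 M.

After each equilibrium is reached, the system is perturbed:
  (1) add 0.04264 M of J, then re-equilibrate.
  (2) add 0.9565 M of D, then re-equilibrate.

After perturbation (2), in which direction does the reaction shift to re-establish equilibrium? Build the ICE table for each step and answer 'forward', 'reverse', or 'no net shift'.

Q₀ = 1536 vs Keq = 7.9630e-04 ⇒ Q>K, reverse
Step 1:
                  D         M         C         J
  Initial     3.902   0.01098    0.4662    0.8494
  Change     0.4693    0.4693    0.4693    -0.704
  Equil       4.371    0.4803    0.9355    0.1454
  solve Keq expr → x = -0.2347; check Q = 7.9630e-04
Then add 0.04264 M of J.
Step 2:
                  D         M         C         J
  Initial     4.371    0.4803    0.9355     0.188
  Change     0.0233    0.0233    0.0233  -0.03495
  Equil       4.395    0.5036    0.9588    0.1531
  solve Keq expr → x = -0.01165; check Q = 7.9630e-04
Then add 0.9565 M of D.
Step 3:
                  D         M         C         J
  Initial     5.351    0.5036    0.9588    0.1531
  Change   -0.01147  -0.01147  -0.01147    0.0172
  Equil        5.34    0.4922    0.9474    0.1703
  solve Keq expr → x = 0.005733; check Q = 7.9630e-04

Direction: forward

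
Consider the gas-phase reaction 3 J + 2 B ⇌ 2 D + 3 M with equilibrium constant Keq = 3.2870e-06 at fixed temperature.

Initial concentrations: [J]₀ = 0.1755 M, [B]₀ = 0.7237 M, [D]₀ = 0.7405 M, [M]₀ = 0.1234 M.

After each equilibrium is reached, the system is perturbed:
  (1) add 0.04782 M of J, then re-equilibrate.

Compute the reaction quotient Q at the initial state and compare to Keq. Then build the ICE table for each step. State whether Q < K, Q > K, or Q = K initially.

Q₀ = 0.364 vs Keq = 3.2870e-06 ⇒ Q>K, reverse
Step 1:
                    J           B           D           M
  init         0.1755      0.7237      0.7405      0.1234
  Δ            0.1184     0.07895    -0.07895     -0.1184
  eq           0.2939      0.8027      0.6615    0.004971
  solve Keq expr → x = -0.03948; check Q = 3.2870e-06
Then add 0.04782 M of J.
Step 2:
                    J           B           D           M
  init         0.3417      0.8027      0.6615    0.004971
  Δ       -7.8988e-04 -5.2659e-04  5.2659e-04  7.8988e-04
  eq            0.341      0.8021      0.6621    0.005761
  solve Keq expr → x = 2.6329e-04; check Q = 3.2870e-06

Q₀ = 0.364; Q > K (proceeds reverse)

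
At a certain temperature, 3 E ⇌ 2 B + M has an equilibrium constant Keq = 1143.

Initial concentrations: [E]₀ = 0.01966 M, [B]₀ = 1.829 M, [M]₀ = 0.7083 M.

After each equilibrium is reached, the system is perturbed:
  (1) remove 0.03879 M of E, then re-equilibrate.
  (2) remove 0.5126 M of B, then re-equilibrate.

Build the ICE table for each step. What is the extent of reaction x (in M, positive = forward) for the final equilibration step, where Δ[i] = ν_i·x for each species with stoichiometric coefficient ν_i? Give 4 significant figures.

x = 0.007948 M

Q₀ = 3.1181e+05 vs Keq = 1143 ⇒ Q>K, reverse
Step 1:
                   E          B          M
  I          0.01966      1.829     0.7083
  C           0.1026   -0.06841    -0.0342
  E           0.1223      1.761     0.6741
  solve Keq expr → x = -0.0342; check Q = 1143
Then remove 0.03879 M of E.
Step 2:
                   E          B          M
  I          0.08348      1.761     0.6741
  C          0.03691    -0.0246    -0.0123
  E           0.1204      1.736     0.6618
  solve Keq expr → x = -0.0123; check Q = 1143
Then remove 0.5126 M of B.
Step 3:
                   E          B          M
  I           0.1204      1.223     0.6618
  C         -0.02384     0.0159   0.007948
  E          0.09655      1.239     0.6697
  solve Keq expr → x = 0.007948; check Q = 1143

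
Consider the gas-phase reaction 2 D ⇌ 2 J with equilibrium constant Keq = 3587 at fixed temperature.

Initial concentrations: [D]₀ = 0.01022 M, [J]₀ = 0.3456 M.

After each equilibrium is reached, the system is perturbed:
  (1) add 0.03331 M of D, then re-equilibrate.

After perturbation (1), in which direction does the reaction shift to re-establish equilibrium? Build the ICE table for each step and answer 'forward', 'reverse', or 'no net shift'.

Direction: forward

Q₀ = 1144 vs Keq = 3587 ⇒ Q<K, forward
Step 1:
                   D          J
  Initial    0.01022     0.3456
  Change   -0.004376   0.004376
  Equil     0.005844       0.35
  solve Keq expr → x = 0.002188; check Q = 3587
Then add 0.03331 M of D.
Step 2:
                   D          J
  Initial    0.03915       0.35
  Change    -0.03276    0.03276
  Equil     0.006391     0.3827
  solve Keq expr → x = 0.01638; check Q = 3587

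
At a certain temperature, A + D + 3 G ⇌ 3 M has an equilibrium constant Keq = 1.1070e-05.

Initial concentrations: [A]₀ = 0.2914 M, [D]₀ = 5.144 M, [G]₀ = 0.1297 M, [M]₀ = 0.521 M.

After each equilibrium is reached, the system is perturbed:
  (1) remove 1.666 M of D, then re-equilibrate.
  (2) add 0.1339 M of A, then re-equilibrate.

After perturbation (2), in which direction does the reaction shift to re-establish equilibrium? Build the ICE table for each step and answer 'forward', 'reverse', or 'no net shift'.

Direction: forward

Q₀ = 43.24 vs Keq = 1.1070e-05 ⇒ Q>K, reverse
Step 1:
                    A           D           G           M
  I            0.2914       5.144      0.1297       0.521
  C            0.1674      0.1674      0.5021     -0.5021
  E            0.4588       5.311      0.6318     0.01895
  solve Keq expr → x = -0.1674; check Q = 1.1070e-05
Then remove 1.666 M of D.
Step 2:
                    A           D           G           M
  I            0.4588       3.645      0.6318     0.01895
  C        7.2226e-04  7.2226e-04    0.002167   -0.002167
  E            0.4595       3.646      0.6339     0.01678
  solve Keq expr → x = -7.2226e-04; check Q = 1.1070e-05
Then add 0.1339 M of A.
Step 3:
                    A           D           G           M
  I            0.5934       3.646      0.6339     0.01678
  C       -4.8191e-04 -4.8191e-04   -0.001446    0.001446
  E            0.5929       3.646      0.6325     0.01823
  solve Keq expr → x = 4.8191e-04; check Q = 1.1070e-05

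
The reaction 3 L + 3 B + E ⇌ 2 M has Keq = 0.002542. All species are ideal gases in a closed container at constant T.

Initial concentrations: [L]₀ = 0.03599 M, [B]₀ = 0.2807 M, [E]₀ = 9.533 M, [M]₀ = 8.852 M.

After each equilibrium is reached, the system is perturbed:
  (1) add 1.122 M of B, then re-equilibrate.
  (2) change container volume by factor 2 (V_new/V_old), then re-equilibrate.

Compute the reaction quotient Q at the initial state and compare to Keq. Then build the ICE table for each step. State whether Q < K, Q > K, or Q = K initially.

Q₀ = 7.9722e+06; Q > K (proceeds reverse)

Q₀ = 7.9722e+06 vs Keq = 0.002542 ⇒ Q>K, reverse
Step 1:
                   L          B          E          M
  Initial    0.03599     0.2807      9.533      8.852
  Change        3.28       3.28      1.093     -2.186
  Equil        3.316       3.56      10.63      6.666
  solve Keq expr → x = -1.093; check Q = 0.002542
Then add 1.122 M of B.
Step 2:
                   L          B          E          M
  Initial      3.316      4.682      10.63      6.666
  Change     -0.4393    -0.4393    -0.1464     0.2929
  Equil        2.876      4.243      10.48      6.958
  solve Keq expr → x = 0.1464; check Q = 0.002542
Then change container volume by factor 2 (V_new/V_old).
Step 3:
                   L          B          E          M
  Initial      1.438      2.121       5.24      3.479
  Change       1.088      1.088     0.3626    -0.7251
  Equil        2.526      3.209      5.602      2.754
  solve Keq expr → x = -0.3626; check Q = 0.002542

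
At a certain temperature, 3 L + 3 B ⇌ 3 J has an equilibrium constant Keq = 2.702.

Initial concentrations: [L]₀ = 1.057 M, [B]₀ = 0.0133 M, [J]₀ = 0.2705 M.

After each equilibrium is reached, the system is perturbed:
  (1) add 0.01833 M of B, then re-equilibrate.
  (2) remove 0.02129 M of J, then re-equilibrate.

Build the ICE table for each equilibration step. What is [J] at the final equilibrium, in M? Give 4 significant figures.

Q₀ = 7124 vs Keq = 2.702 ⇒ Q>K, reverse
Step 1:
                  L         B         J
  I           1.057    0.0133    0.2705
  C         0.09563   0.09563  -0.09563
  E           1.153    0.1089    0.1749
  solve Keq expr → x = -0.03188; check Q = 2.702
Then add 0.01833 M of B.
Step 2:
                  L         B         J
  I           1.153    0.1273    0.1749
  C        -0.01063  -0.01063   0.01063
  E           1.142    0.1166    0.1855
  solve Keq expr → x = 0.003544; check Q = 2.702
Then remove 0.02129 M of J.
Step 3:
                  L         B         J
  I           1.142    0.1166    0.1642
  C       -0.007764 -0.007764  0.007764
  E           1.134    0.1089     0.172
  solve Keq expr → x = 0.002588; check Q = 2.702

[J]_eq = 0.172 M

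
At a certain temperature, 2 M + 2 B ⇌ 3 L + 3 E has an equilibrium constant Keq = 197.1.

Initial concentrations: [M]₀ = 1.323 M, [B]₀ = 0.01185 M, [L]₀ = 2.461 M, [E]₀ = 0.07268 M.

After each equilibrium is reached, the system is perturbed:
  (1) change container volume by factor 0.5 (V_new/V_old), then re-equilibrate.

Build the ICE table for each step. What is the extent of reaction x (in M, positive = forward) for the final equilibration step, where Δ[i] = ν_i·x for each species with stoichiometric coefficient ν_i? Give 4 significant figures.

Q₀ = 23.28 vs Keq = 197.1 ⇒ Q<K, forward
Step 1:
                   M          B          L          E
  I            1.323    0.01185      2.461    0.07268
  C         -0.00683   -0.00683    0.01024    0.01024
  E            1.316    0.00502      2.471    0.08292
  solve Keq expr → x = 0.003415; check Q = 197.1
Then change container volume by factor 0.5 (V_new/V_old).
Step 2:
                   M          B          L          E
  I            2.632    0.01004      4.942     0.1658
  C         0.007829   0.007829   -0.01174   -0.01174
  E             2.64    0.01787      4.931     0.1541
  solve Keq expr → x = -0.003914; check Q = 197.1

x = -0.003914 M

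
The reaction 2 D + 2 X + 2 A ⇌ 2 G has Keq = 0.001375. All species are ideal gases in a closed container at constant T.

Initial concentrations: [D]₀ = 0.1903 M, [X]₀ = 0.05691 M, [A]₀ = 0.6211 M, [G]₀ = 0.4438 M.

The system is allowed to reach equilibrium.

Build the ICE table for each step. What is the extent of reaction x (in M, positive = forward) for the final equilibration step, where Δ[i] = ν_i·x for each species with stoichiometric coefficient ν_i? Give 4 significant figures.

x = -0.216 M

Q₀ = 4353 vs Keq = 0.001375 ⇒ Q>K, reverse
Step 1:
                    D           X           A           G
  Initial      0.1903     0.05691      0.6211      0.4438
  Change       0.4319      0.4319      0.4319     -0.4319
  Equil        0.6222      0.4888       1.053     0.01188
  solve Keq expr → x = -0.216; check Q = 0.001375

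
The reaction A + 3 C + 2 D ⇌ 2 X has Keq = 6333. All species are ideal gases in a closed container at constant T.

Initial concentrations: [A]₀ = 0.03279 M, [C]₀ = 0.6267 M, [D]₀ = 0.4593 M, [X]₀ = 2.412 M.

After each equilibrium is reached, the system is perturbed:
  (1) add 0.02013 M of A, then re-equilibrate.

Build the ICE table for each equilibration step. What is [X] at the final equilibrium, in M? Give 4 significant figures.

Q₀ = 3417 vs Keq = 6333 ⇒ Q<K, forward
Step 1:
                   A          C          D          X
  init       0.03279     0.6267     0.4593      2.412
  Δ         -0.01001   -0.03002   -0.02001    0.02001
  eq         0.02278     0.5967     0.4393      2.432
  solve Keq expr → x = 0.01001; check Q = 6333
Then add 0.02013 M of A.
Step 2:
                   A          C          D          X
  init       0.04291     0.5967     0.4393      2.432
  Δ         -0.01177   -0.03532   -0.02355    0.02355
  eq         0.03114     0.5614     0.4157      2.456
  solve Keq expr → x = 0.01177; check Q = 6333

[X]_eq = 2.456 M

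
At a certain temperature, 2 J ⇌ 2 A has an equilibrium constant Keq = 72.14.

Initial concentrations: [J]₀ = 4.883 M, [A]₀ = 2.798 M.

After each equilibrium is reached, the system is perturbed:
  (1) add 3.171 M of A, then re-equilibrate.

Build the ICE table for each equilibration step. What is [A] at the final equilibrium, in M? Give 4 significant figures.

[A]_eq = 9.709 M

Q₀ = 0.3283 vs Keq = 72.14 ⇒ Q<K, forward
Step 1:
                  J         A
  init        4.883     2.798
  Δ          -4.074     4.074
  eq         0.8091     6.872
  solve Keq expr → x = 2.037; check Q = 72.14
Then add 3.171 M of A.
Step 2:
                  J         A
  init       0.8091     10.04
  Δ           0.334    -0.334
  eq          1.143     9.709
  solve Keq expr → x = -0.167; check Q = 72.14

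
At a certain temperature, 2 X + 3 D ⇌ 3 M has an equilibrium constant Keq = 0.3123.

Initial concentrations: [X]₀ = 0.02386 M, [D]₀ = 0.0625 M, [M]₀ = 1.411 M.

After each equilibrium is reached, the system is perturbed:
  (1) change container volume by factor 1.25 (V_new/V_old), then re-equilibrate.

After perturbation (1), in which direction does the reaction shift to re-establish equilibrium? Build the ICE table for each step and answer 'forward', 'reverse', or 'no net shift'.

Direction: reverse

Q₀ = 2.0212e+07 vs Keq = 0.3123 ⇒ Q>K, reverse
Step 1:
                   X          D          M
  init       0.02386     0.0625      1.411
  Δ           0.6124     0.9186    -0.9186
  eq          0.6363     0.9811     0.4924
  solve Keq expr → x = -0.3062; check Q = 0.3123
Then change container volume by factor 1.25 (V_new/V_old).
Step 2:
                   X          D          M
  init         0.509     0.7849     0.3939
  Δ          0.02088    0.03132   -0.03132
  eq          0.5299     0.8162     0.3626
  solve Keq expr → x = -0.01044; check Q = 0.3123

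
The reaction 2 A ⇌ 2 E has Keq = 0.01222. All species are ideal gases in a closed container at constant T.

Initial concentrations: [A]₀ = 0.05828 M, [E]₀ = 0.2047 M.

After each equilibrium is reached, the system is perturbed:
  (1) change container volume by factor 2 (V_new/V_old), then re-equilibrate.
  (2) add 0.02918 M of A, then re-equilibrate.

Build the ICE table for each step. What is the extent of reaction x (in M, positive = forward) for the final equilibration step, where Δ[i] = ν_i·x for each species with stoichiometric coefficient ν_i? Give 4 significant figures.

x = 0.001452 M

Q₀ = 12.34 vs Keq = 0.01222 ⇒ Q>K, reverse
Step 1:
                    A           E
  I           0.05828      0.2047
  C            0.1785     -0.1785
  E            0.2368     0.02618
  solve Keq expr → x = -0.08926; check Q = 0.01222
Then change container volume by factor 2 (V_new/V_old).
Step 2:
                    A           E
  I            0.1184     0.01309
  C                 0           0
  E            0.1184     0.01309
  solve Keq expr → x = 0; check Q = 0.01222
Then add 0.02918 M of A.
Step 3:
                    A           E
  I            0.1476     0.01309
  C         -0.002905    0.002905
  E            0.1447     0.01599
  solve Keq expr → x = 0.001452; check Q = 0.01222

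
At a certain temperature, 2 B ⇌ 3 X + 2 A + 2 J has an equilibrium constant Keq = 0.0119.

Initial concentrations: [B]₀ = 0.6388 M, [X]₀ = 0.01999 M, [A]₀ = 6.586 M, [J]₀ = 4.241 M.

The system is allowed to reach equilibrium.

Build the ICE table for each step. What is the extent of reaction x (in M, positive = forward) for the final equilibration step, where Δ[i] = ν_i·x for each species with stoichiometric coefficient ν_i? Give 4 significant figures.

x = -5.2332e-04 M

Q₀ = 0.01527 vs Keq = 0.0119 ⇒ Q>K, reverse
Step 1:
                  B         X         A         J
  init       0.6388   0.01999     6.586     4.241
  Δ        0.001047  -0.00157 -0.001047 -0.001047
  eq         0.6398   0.01842     6.585      4.24
  solve Keq expr → x = -5.2332e-04; check Q = 0.0119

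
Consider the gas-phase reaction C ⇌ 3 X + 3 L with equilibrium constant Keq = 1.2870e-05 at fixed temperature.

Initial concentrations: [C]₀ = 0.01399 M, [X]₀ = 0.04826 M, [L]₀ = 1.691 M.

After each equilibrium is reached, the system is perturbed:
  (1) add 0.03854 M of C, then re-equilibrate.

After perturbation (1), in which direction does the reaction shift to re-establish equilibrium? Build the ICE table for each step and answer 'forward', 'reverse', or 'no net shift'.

Q₀ = 0.03885 vs Keq = 1.2870e-05 ⇒ Q>K, reverse
Step 1:
                   C          X          L
  Initial    0.01399    0.04826      1.691
  Change     0.01464   -0.04391   -0.04391
  Equil      0.02863   0.004352      1.647
  solve Keq expr → x = -0.01464; check Q = 1.2870e-05
Then add 0.03854 M of C.
Step 2:
                   C          X          L
  Initial    0.06717   0.004352      1.647
  Change  -4.7087e-04   0.001413   0.001413
  Equil      0.06669   0.005765      1.649
  solve Keq expr → x = 4.7087e-04; check Q = 1.2870e-05

Direction: forward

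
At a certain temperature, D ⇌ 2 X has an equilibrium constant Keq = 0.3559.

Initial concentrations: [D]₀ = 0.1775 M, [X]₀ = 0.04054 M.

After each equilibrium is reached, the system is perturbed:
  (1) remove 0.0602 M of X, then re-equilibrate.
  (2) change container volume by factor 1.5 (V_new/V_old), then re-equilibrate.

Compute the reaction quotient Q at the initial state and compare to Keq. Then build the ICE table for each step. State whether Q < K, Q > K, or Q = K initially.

Q₀ = 0.009259 vs Keq = 0.3559 ⇒ Q<K, forward
Step 1:
                  D         X
  I          0.1775   0.04054
  C        -0.07516    0.1503
  E          0.1023    0.1909
  solve Keq expr → x = 0.07516; check Q = 0.3559
Then remove 0.0602 M of X.
Step 2:
                  D         X
  I          0.1023    0.1307
  C        -0.02018   0.04035
  E         0.08217     0.171
  solve Keq expr → x = 0.02018; check Q = 0.3559
Then change container volume by factor 1.5 (V_new/V_old).
Step 3:
                  D         X
  I         0.05478     0.114
  C       -0.007711   0.01542
  E         0.04707    0.1294
  solve Keq expr → x = 0.007711; check Q = 0.3559

Q₀ = 0.009259; Q < K (proceeds forward)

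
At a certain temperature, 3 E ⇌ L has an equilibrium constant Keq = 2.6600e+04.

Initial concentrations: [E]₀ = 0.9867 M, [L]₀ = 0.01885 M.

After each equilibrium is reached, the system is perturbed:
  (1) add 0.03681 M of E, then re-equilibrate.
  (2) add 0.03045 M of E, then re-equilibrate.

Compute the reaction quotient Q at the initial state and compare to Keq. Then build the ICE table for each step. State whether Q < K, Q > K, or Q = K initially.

Q₀ = 0.01962 vs Keq = 2.6600e+04 ⇒ Q<K, forward
Step 1:
                    E           L
  I            0.9867     0.01885
  C           -0.9633      0.3211
  E           0.02338        0.34
  solve Keq expr → x = 0.3211; check Q = 2.6600e+04
Then add 0.03681 M of E.
Step 2:
                    E           L
  I           0.06019        0.34
  C          -0.03653     0.01218
  E           0.02366      0.3521
  solve Keq expr → x = 0.01218; check Q = 2.6600e+04
Then add 0.03045 M of E.
Step 3:
                    E           L
  I           0.05411      0.3521
  C          -0.03023     0.01008
  E           0.02388      0.3622
  solve Keq expr → x = 0.01008; check Q = 2.6600e+04

Q₀ = 0.01962; Q < K (proceeds forward)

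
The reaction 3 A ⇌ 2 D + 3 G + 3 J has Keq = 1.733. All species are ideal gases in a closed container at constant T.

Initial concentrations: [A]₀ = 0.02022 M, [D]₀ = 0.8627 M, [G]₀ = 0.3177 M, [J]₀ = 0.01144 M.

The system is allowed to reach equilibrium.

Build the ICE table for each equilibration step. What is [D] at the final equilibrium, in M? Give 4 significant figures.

Q₀ = 0.004322 vs Keq = 1.733 ⇒ Q<K, forward
Step 1:
                  A         D         G         J
  Initial   0.02022    0.8627    0.3177   0.01144
  Change   -0.01385  0.009233   0.01385   0.01385
  Equil    0.006371    0.8719    0.3315   0.02529
  solve Keq expr → x = 0.004616; check Q = 1.733

[D]_eq = 0.8719 M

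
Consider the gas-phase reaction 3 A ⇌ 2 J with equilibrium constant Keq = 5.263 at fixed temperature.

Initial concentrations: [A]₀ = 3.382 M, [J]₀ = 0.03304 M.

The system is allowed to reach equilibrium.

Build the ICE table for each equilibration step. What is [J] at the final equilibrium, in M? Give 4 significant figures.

Q₀ = 2.8220e-05 vs Keq = 5.263 ⇒ Q<K, forward
Step 1:
                   A          J
  init         3.382    0.03304
  Δ           -2.552      1.701
  eq          0.8299      1.734
  solve Keq expr → x = 0.8507; check Q = 5.263

[J]_eq = 1.734 M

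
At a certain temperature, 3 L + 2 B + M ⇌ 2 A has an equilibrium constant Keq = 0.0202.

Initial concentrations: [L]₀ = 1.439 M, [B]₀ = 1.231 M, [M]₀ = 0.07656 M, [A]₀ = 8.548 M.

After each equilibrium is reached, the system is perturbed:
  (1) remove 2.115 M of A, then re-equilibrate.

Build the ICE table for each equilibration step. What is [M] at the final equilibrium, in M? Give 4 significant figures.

Q₀ = 211.4 vs Keq = 0.0202 ⇒ Q>K, reverse
Step 1:
                    L           B           M           A
  I             1.439       1.231     0.07656       8.548
  C             3.503       2.335       1.168      -2.335
  E             4.942       3.566       1.244       6.213
  solve Keq expr → x = -1.168; check Q = 0.0202
Then remove 2.115 M of A.
Step 2:
                    L           B           M           A
  I             4.942       3.566       1.244       4.098
  C           -0.5094     -0.3396     -0.1698      0.3396
  E             4.433       3.227       1.075       4.437
  solve Keq expr → x = 0.1698; check Q = 0.0202

[M]_eq = 1.075 M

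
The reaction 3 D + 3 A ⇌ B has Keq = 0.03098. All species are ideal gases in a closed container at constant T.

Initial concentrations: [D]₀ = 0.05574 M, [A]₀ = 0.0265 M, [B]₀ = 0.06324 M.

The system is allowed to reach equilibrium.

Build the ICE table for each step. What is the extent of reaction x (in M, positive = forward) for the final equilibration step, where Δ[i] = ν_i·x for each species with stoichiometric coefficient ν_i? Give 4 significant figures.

x = -0.06324 M

Q₀ = 1.9622e+07 vs Keq = 0.03098 ⇒ Q>K, reverse
Step 1:
                  D         A         B
  init      0.05574    0.0265   0.06324
  Δ          0.1897    0.1897  -0.06324
  eq         0.2454    0.2162 4.6297e-06
  solve Keq expr → x = -0.06324; check Q = 0.03098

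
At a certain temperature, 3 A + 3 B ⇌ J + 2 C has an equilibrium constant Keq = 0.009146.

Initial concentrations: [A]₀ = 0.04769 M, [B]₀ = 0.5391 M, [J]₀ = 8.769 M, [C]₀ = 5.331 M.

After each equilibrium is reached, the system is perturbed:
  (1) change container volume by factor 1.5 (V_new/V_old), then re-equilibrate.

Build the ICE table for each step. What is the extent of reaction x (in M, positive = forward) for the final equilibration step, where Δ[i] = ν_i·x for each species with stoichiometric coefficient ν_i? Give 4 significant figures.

x = -0.1421 M

Q₀ = 1.4665e+07 vs Keq = 0.009146 ⇒ Q>K, reverse
Step 1:
                  A         B         J         C
  Initial   0.04769    0.5391     8.769     5.331
  Change      3.963     3.963    -1.321    -2.642
  Equil       4.011     4.502     7.448     2.689
  solve Keq expr → x = -1.321; check Q = 0.009146
Then change container volume by factor 1.5 (V_new/V_old).
Step 2:
                  A         B         J         C
  Initial     2.674     3.001     4.965     1.793
  Change     0.4263    0.4263   -0.1421   -0.2842
  Equil         3.1     3.428     4.823     1.508
  solve Keq expr → x = -0.1421; check Q = 0.009146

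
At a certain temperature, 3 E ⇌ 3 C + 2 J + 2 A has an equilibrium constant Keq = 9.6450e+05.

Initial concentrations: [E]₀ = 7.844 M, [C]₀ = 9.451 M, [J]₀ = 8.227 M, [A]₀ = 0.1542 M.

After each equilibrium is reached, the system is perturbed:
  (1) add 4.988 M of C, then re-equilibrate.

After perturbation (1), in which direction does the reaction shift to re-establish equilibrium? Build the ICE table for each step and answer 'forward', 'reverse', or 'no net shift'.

Q₀ = 2.815 vs Keq = 9.6450e+05 ⇒ Q<K, forward
Step 1:
                  E         C         J         A
  I           7.844     9.451     8.227    0.1542
  C          -5.791     5.791     3.861     3.861
  E           2.053     15.24     12.09     4.015
  solve Keq expr → x = 1.93; check Q = 9.6450e+05
Then add 4.988 M of C.
Step 2:
                  E         C         J         A
  I           2.053     20.23     12.09     4.015
  C          0.4399   -0.4399   -0.2933   -0.2933
  E           2.493     19.79     11.79     3.722
  solve Keq expr → x = -0.1466; check Q = 9.6450e+05

Direction: reverse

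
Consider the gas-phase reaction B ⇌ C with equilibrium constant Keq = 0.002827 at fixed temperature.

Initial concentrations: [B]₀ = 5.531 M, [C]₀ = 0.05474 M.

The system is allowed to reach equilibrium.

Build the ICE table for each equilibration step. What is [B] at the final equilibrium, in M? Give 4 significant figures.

[B]_eq = 5.57 M

Q₀ = 0.009897 vs Keq = 0.002827 ⇒ Q>K, reverse
Step 1:
                   B          C
  Initial      5.531    0.05474
  Change     0.03899   -0.03899
  Equil         5.57    0.01575
  solve Keq expr → x = -0.03899; check Q = 0.002827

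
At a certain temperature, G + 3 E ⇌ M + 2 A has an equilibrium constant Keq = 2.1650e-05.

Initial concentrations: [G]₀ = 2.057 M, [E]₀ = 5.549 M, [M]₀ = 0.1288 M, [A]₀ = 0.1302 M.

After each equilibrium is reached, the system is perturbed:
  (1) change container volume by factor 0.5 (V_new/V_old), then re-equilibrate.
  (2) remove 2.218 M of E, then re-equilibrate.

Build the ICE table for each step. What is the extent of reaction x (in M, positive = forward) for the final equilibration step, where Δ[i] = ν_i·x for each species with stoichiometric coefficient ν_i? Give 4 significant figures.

x = -0.05493 M

Q₀ = 6.2124e-06 vs Keq = 2.1650e-05 ⇒ Q<K, forward
Step 1:
                   G          E          M          A
  Initial      2.057      5.549     0.1288     0.1302
  Change    -0.03762    -0.1129    0.03762    0.07524
  Equil        2.019      5.436     0.1664     0.2054
  solve Keq expr → x = 0.03762; check Q = 2.1650e-05
Then change container volume by factor 0.5 (V_new/V_old).
Step 2:
                   G          E          M          A
  Initial      4.039      10.87     0.3328     0.4109
  Change    -0.05554    -0.1666    0.05554     0.1111
  Equil        3.983      10.71     0.3884      0.522
  solve Keq expr → x = 0.05554; check Q = 2.1650e-05
Then remove 2.218 M of E.
Step 3:
                   G          E          M          A
  Initial      3.983      8.488     0.3884      0.522
  Change     0.05493     0.1648   -0.05493    -0.1099
  Equil        4.038      8.652     0.3335     0.4121
  solve Keq expr → x = -0.05493; check Q = 2.1650e-05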